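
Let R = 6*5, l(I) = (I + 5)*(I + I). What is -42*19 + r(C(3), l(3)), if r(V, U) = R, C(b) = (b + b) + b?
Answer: -768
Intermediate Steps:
C(b) = 3*b (C(b) = 2*b + b = 3*b)
l(I) = 2*I*(5 + I) (l(I) = (5 + I)*(2*I) = 2*I*(5 + I))
R = 30
r(V, U) = 30
-42*19 + r(C(3), l(3)) = -42*19 + 30 = -798 + 30 = -768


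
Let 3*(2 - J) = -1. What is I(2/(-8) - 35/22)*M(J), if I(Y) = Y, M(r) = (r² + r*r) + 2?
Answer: -261/11 ≈ -23.727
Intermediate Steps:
J = 7/3 (J = 2 - ⅓*(-1) = 2 + ⅓ = 7/3 ≈ 2.3333)
M(r) = 2 + 2*r² (M(r) = (r² + r²) + 2 = 2*r² + 2 = 2 + 2*r²)
I(2/(-8) - 35/22)*M(J) = (2/(-8) - 35/22)*(2 + 2*(7/3)²) = (2*(-⅛) - 35*1/22)*(2 + 2*(49/9)) = (-¼ - 35/22)*(2 + 98/9) = -81/44*116/9 = -261/11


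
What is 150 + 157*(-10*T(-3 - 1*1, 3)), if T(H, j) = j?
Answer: -4560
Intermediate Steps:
150 + 157*(-10*T(-3 - 1*1, 3)) = 150 + 157*(-10*3) = 150 + 157*(-30) = 150 - 4710 = -4560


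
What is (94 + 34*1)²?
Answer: 16384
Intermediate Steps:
(94 + 34*1)² = (94 + 34)² = 128² = 16384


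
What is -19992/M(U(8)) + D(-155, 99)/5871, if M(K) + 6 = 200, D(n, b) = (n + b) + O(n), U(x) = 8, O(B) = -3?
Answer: -58692239/569487 ≈ -103.06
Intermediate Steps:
D(n, b) = -3 + b + n (D(n, b) = (n + b) - 3 = (b + n) - 3 = -3 + b + n)
M(K) = 194 (M(K) = -6 + 200 = 194)
-19992/M(U(8)) + D(-155, 99)/5871 = -19992/194 + (-3 + 99 - 155)/5871 = -19992*1/194 - 59*1/5871 = -9996/97 - 59/5871 = -58692239/569487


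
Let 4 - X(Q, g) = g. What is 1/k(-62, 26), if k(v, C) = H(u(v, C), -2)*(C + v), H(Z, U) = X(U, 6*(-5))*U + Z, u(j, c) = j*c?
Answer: 1/60480 ≈ 1.6534e-5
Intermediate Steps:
u(j, c) = c*j
X(Q, g) = 4 - g
H(Z, U) = Z + 34*U (H(Z, U) = (4 - 6*(-5))*U + Z = (4 - 1*(-30))*U + Z = (4 + 30)*U + Z = 34*U + Z = Z + 34*U)
k(v, C) = (-68 + C*v)*(C + v) (k(v, C) = (C*v + 34*(-2))*(C + v) = (C*v - 68)*(C + v) = (-68 + C*v)*(C + v))
1/k(-62, 26) = 1/((-68 + 26*(-62))*(26 - 62)) = 1/((-68 - 1612)*(-36)) = 1/(-1680*(-36)) = 1/60480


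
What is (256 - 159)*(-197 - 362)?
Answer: -54223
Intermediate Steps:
(256 - 159)*(-197 - 362) = 97*(-559) = -54223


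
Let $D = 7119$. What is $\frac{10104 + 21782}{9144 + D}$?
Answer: $\frac{31886}{16263} \approx 1.9606$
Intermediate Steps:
$\frac{10104 + 21782}{9144 + D} = \frac{10104 + 21782}{9144 + 7119} = \frac{31886}{16263}$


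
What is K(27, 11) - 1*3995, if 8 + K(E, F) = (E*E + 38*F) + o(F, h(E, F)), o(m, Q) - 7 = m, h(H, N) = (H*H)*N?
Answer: -2838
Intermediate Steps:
h(H, N) = N*H² (h(H, N) = H²*N = N*H²)
o(m, Q) = 7 + m
K(E, F) = -1 + E² + 39*F (K(E, F) = -8 + ((E*E + 38*F) + (7 + F)) = -8 + ((E² + 38*F) + (7 + F)) = -8 + (7 + E² + 39*F) = -1 + E² + 39*F)
K(27, 11) - 1*3995 = (-1 + 27² + 39*11) - 1*3995 = (-1 + 729 + 429) - 3995 = 1157 - 3995 = -2838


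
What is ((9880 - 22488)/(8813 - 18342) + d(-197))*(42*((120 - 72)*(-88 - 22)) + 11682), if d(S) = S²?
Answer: -77691795728382/9529 ≈ -8.1532e+9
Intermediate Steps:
((9880 - 22488)/(8813 - 18342) + d(-197))*(42*((120 - 72)*(-88 - 22)) + 11682) = ((9880 - 22488)/(8813 - 18342) + (-197)²)*(42*((120 - 72)*(-88 - 22)) + 11682) = (-12608/(-9529) + 38809)*(42*(48*(-110)) + 11682) = (-12608*(-1/9529) + 38809)*(42*(-5280) + 11682) = (12608/9529 + 38809)*(-221760 + 11682) = (369823569/9529)*(-210078) = -77691795728382/9529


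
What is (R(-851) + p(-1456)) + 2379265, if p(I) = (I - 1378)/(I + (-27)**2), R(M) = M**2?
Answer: 2256222616/727 ≈ 3.1035e+6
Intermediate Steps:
p(I) = (-1378 + I)/(729 + I) (p(I) = (-1378 + I)/(I + 729) = (-1378 + I)/(729 + I))
(R(-851) + p(-1456)) + 2379265 = ((-851)**2 + (-1378 - 1456)/(729 - 1456)) + 2379265 = (724201 - 2834/(-727)) + 2379265 = (724201 - 1/727*(-2834)) + 2379265 = (724201 + 2834/727) + 2379265 = 526496961/727 + 2379265 = 2256222616/727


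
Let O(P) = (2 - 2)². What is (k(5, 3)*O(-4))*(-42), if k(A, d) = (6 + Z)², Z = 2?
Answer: 0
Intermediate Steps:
k(A, d) = 64 (k(A, d) = (6 + 2)² = 8² = 64)
O(P) = 0 (O(P) = 0² = 0)
(k(5, 3)*O(-4))*(-42) = (64*0)*(-42) = 0*(-42) = 0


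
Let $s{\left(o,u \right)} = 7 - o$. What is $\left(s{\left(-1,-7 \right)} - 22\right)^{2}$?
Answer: $196$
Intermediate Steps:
$\left(s{\left(-1,-7 \right)} - 22\right)^{2} = \left(\left(7 - -1\right) - 22\right)^{2} = \left(\left(7 + 1\right) - 22\right)^{2} = \left(8 - 22\right)^{2} = \left(-14\right)^{2} = 196$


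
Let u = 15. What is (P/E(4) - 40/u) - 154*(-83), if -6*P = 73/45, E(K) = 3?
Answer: 10351187/810 ≈ 12779.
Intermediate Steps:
P = -73/270 (P = -73/(6*45) = -⅙*73/45 = -73/270 ≈ -0.27037)
(P/E(4) - 40/u) - 154*(-83) = (-73/270/3 - 40/15) - 154*(-83) = (-73/270*⅓ - 40*1/15) + 12782 = (-73/810 - 8/3) + 12782 = -2233/810 + 12782 = 10351187/810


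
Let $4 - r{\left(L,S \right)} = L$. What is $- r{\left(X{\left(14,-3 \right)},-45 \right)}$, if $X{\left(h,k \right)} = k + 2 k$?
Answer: $-13$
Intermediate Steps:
$X{\left(h,k \right)} = 3 k$
$r{\left(L,S \right)} = 4 - L$
$- r{\left(X{\left(14,-3 \right)},-45 \right)} = - (4 - 3 \left(-3\right)) = - (4 - -9) = - (4 + 9) = \left(-1\right) 13 = -13$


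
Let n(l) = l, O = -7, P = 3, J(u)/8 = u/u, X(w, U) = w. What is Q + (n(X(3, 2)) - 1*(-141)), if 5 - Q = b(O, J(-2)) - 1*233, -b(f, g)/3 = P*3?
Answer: 409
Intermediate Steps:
J(u) = 8 (J(u) = 8*(u/u) = 8*1 = 8)
b(f, g) = -27 (b(f, g) = -9*3 = -3*9 = -27)
Q = 265 (Q = 5 - (-27 - 1*233) = 5 - (-27 - 233) = 5 - 1*(-260) = 5 + 260 = 265)
Q + (n(X(3, 2)) - 1*(-141)) = 265 + (3 - 1*(-141)) = 265 + (3 + 141) = 265 + 144 = 409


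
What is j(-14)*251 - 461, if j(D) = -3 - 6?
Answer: -2720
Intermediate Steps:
j(D) = -9
j(-14)*251 - 461 = -9*251 - 461 = -2259 - 461 = -2720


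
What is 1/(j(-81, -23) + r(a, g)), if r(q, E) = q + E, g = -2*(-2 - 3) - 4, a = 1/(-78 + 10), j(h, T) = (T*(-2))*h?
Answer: -68/252961 ≈ -0.00026882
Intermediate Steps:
j(h, T) = -2*T*h (j(h, T) = (-2*T)*h = -2*T*h)
a = -1/68 (a = 1/(-68) = -1/68 ≈ -0.014706)
g = 6 (g = -2*(-5) - 4 = 10 - 4 = 6)
r(q, E) = E + q
1/(j(-81, -23) + r(a, g)) = 1/(-2*(-23)*(-81) + (6 - 1/68)) = 1/(-3726 + 407/68) = 1/(-252961/68) = -68/252961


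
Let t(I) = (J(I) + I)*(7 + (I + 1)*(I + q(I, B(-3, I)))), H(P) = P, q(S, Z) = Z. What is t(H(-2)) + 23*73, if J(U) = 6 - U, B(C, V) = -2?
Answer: 1745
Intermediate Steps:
t(I) = 42 + 6*(1 + I)*(-2 + I) (t(I) = ((6 - I) + I)*(7 + (I + 1)*(I - 2)) = 6*(7 + (1 + I)*(-2 + I)) = 42 + 6*(1 + I)*(-2 + I))
t(H(-2)) + 23*73 = (30 - 6*(-2) + 6*(-2)**2) + 23*73 = (30 + 12 + 6*4) + 1679 = (30 + 12 + 24) + 1679 = 66 + 1679 = 1745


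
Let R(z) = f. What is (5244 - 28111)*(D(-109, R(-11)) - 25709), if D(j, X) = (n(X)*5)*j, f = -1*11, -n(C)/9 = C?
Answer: 1821676688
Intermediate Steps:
n(C) = -9*C
f = -11
R(z) = -11
D(j, X) = -45*X*j (D(j, X) = (-9*X*5)*j = (-45*X)*j = -45*X*j)
(5244 - 28111)*(D(-109, R(-11)) - 25709) = (5244 - 28111)*(-45*(-11)*(-109) - 25709) = -22867*(-53955 - 25709) = -22867*(-79664) = 1821676688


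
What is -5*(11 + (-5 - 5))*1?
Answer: -5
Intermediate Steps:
-5*(11 + (-5 - 5))*1 = -5*(11 - 10)*1 = -5*1*1 = -5*1 = -5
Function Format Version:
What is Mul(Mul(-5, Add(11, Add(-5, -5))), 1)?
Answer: -5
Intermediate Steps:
Mul(Mul(-5, Add(11, Add(-5, -5))), 1) = Mul(Mul(-5, Add(11, -10)), 1) = Mul(Mul(-5, 1), 1) = Mul(-5, 1) = -5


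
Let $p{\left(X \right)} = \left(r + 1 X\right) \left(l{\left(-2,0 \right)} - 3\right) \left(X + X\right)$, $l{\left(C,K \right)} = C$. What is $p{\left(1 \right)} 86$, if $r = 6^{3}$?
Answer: $-186620$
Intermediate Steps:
$r = 216$
$p{\left(X \right)} = 2 X \left(-1080 - 5 X\right)$ ($p{\left(X \right)} = \left(216 + 1 X\right) \left(-2 - 3\right) \left(X + X\right) = \left(216 + X\right) \left(-5\right) 2 X = \left(-1080 - 5 X\right) 2 X = 2 X \left(-1080 - 5 X\right)$)
$p{\left(1 \right)} 86 = \left(-10\right) 1 \left(216 + 1\right) 86 = \left(-10\right) 1 \cdot 217 \cdot 86 = \left(-2170\right) 86 = -186620$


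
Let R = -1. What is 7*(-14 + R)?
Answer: -105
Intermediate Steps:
7*(-14 + R) = 7*(-14 - 1) = 7*(-15) = -105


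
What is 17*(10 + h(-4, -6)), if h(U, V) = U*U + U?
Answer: 374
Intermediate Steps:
h(U, V) = U + U**2 (h(U, V) = U**2 + U = U + U**2)
17*(10 + h(-4, -6)) = 17*(10 - 4*(1 - 4)) = 17*(10 - 4*(-3)) = 17*(10 + 12) = 17*22 = 374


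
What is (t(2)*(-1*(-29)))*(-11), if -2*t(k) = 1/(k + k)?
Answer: 319/8 ≈ 39.875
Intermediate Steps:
t(k) = -1/(4*k) (t(k) = -1/(2*(k + k)) = -1/(2*k)/2 = -1/(4*k))
(t(2)*(-1*(-29)))*(-11) = ((-¼/2)*(-1*(-29)))*(-11) = (-¼*½*29)*(-11) = -⅛*29*(-11) = -29/8*(-11) = 319/8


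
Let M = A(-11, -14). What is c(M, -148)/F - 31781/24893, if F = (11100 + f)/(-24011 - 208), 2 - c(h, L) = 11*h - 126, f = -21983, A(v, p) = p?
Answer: 169667293271/270910519 ≈ 626.29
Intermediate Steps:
M = -14
c(h, L) = 128 - 11*h (c(h, L) = 2 - (11*h - 126) = 2 - (-126 + 11*h) = 2 + (126 - 11*h) = 128 - 11*h)
F = 10883/24219 (F = (11100 - 21983)/(-24011 - 208) = -10883/(-24219) = -10883*(-1/24219) = 10883/24219 ≈ 0.44936)
c(M, -148)/F - 31781/24893 = (128 - 11*(-14))/(10883/24219) - 31781/24893 = (128 + 154)*(24219/10883) - 31781*1/24893 = 282*(24219/10883) - 31781/24893 = 6829758/10883 - 31781/24893 = 169667293271/270910519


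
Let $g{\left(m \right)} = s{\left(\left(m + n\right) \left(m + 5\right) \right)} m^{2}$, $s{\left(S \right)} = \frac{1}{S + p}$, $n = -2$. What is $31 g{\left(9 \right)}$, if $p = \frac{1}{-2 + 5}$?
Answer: $\frac{7533}{295} \approx 25.536$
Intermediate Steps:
$p = \frac{1}{3} \approx 0.33333$
$s{\left(S \right)} = \frac{1}{\frac{1}{3} + S}$ ($s{\left(S \right)} = \frac{1}{S + \frac{1}{3}} = \frac{1}{\frac{1}{3} + S}$)
$g{\left(m \right)} = \frac{3 m^{2}}{1 + 3 \left(-2 + m\right) \left(5 + m\right)}$ ($g{\left(m \right)} = \frac{3}{1 + 3 \left(m - 2\right) \left(m + 5\right)} m^{2} = \frac{3}{1 + 3 \left(-2 + m\right) \left(5 + m\right)} m^{2} = \frac{3 m^{2}}{1 + 3 \left(-2 + m\right) \left(5 + m\right)}$)
$31 g{\left(9 \right)} = 31 \frac{3 \cdot 9^{2}}{-29 + 3 \cdot 9^{2} + 9 \cdot 9} = 31 \cdot 3 \cdot 81 \frac{1}{-29 + 3 \cdot 81 + 81} = 31 \cdot 3 \cdot 81 \frac{1}{-29 + 243 + 81} = 31 \cdot 3 \cdot 81 \cdot \frac{1}{295} = 31 \cdot \frac{243}{295} = \frac{7533}{295}$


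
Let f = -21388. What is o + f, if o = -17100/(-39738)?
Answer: -141649874/6623 ≈ -21388.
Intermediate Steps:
o = 2850/6623 (o = -17100*(-1/39738) = 2850/6623 ≈ 0.43032)
o + f = 2850/6623 - 21388 = -141649874/6623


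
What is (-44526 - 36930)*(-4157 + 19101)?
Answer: -1217278464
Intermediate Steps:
(-44526 - 36930)*(-4157 + 19101) = -81456*14944 = -1217278464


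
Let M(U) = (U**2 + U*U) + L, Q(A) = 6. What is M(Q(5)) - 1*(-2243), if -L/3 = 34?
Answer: 2213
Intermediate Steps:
L = -102 (L = -3*34 = -102)
M(U) = -102 + 2*U**2 (M(U) = (U**2 + U*U) - 102 = (U**2 + U**2) - 102 = 2*U**2 - 102 = -102 + 2*U**2)
M(Q(5)) - 1*(-2243) = (-102 + 2*6**2) - 1*(-2243) = (-102 + 2*36) + 2243 = (-102 + 72) + 2243 = -30 + 2243 = 2213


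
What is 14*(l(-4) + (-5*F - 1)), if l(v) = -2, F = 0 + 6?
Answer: -462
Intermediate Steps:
F = 6
14*(l(-4) + (-5*F - 1)) = 14*(-2 + (-5*6 - 1)) = 14*(-2 + (-30 - 1)) = 14*(-2 - 31) = 14*(-33) = -462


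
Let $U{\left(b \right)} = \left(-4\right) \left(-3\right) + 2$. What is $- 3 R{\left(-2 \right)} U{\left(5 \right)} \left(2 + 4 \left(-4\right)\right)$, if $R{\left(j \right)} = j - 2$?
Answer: $-2352$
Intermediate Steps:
$U{\left(b \right)} = 14$ ($U{\left(b \right)} = 12 + 2 = 14$)
$R{\left(j \right)} = -2 + j$ ($R{\left(j \right)} = j - 2 = -2 + j$)
$- 3 R{\left(-2 \right)} U{\left(5 \right)} \left(2 + 4 \left(-4\right)\right) = - 3 \left(-2 - 2\right) 14 \left(2 + 4 \left(-4\right)\right) = \left(-3\right) \left(-4\right) 14 \left(2 - 16\right) = 12 \cdot 14 \left(-14\right) = 168 \left(-14\right) = -2352$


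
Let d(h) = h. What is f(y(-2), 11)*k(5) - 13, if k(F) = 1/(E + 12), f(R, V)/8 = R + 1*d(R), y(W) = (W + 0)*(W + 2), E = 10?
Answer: -13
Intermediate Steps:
y(W) = W*(2 + W)
f(R, V) = 16*R (f(R, V) = 8*(R + 1*R) = 8*(R + R) = 8*(2*R) = 16*R)
k(F) = 1/22 (k(F) = 1/(10 + 12) = 1/22)
f(y(-2), 11)*k(5) - 13 = (16*(-2*(2 - 2)))*(1/22) - 13 = (16*(-2*0))*(1/22) - 13 = (16*0)*(1/22) - 13 = 0*(1/22) - 13 = 0 - 13 = -13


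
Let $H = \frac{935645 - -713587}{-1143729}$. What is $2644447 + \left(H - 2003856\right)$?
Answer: $\frac{81406761623}{127081} \approx 6.4059 \cdot 10^{5}$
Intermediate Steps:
$H = - \frac{183248}{127081}$ ($H = \left(935645 + 713587\right) \left(- \frac{1}{1143729}\right) = 1649232 \left(- \frac{1}{1143729}\right) = - \frac{183248}{127081} \approx -1.442$)
$2644447 + \left(H - 2003856\right) = 2644447 - \frac{254652207584}{127081} = \frac{81406761623}{127081}$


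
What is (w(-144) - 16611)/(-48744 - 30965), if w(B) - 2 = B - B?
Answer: 16609/79709 ≈ 0.20837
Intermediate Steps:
w(B) = 2 (w(B) = 2 + (B - B) = 2 + 0 = 2)
(w(-144) - 16611)/(-48744 - 30965) = (2 - 16611)/(-48744 - 30965) = -16609/(-79709) = -16609*(-1/79709) = 16609/79709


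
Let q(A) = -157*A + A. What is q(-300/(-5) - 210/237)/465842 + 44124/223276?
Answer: 14049703353/79008612817 ≈ 0.17782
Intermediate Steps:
q(A) = -156*A
q(-300/(-5) - 210/237)/465842 + 44124/223276 = -156*(-300/(-5) - 210/237)/465842 + 44124/223276 = -156*(-300*(-⅕) - 210*1/237)*(1/465842) + 44124*(1/223276) = -156*(60 - 70/79)*(1/465842) + 11031/55819 = -156*4670/79*(1/465842) + 11031/55819 = -728520/79*1/465842 + 11031/55819 = -28020/1415443 + 11031/55819 = 14049703353/79008612817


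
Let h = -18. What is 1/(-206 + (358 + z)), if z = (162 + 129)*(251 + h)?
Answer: 1/67955 ≈ 1.4716e-5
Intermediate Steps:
z = 67803 (z = (162 + 129)*(251 - 18) = 291*233 = 67803)
1/(-206 + (358 + z)) = 1/(-206 + (358 + 67803)) = 1/(-206 + 68161) = 1/67955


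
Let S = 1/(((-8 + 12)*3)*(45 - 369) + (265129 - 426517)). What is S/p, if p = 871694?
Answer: -1/144070097544 ≈ -6.9411e-12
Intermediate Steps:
S = -1/165276 (S = 1/((4*3)*(-324) - 161388) = 1/(12*(-324) - 161388) = 1/(-3888 - 161388) = 1/(-165276) = -1/165276 ≈ -6.0505e-6)
S/p = -1/165276/871694 = -1/165276*1/871694 = -1/144070097544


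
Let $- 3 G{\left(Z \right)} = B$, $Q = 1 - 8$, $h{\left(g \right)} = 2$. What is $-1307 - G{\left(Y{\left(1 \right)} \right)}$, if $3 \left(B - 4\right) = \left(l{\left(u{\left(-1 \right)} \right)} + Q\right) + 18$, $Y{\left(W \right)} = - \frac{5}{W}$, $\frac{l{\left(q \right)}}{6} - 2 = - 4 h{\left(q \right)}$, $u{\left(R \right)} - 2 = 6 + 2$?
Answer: $- \frac{11776}{9} \approx -1308.4$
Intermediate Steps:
$u{\left(R \right)} = 10$ ($u{\left(R \right)} = 2 + \left(6 + 2\right) = 2 + 8 = 10$)
$l{\left(q \right)} = -36$ ($l{\left(q \right)} = 12 + 6 \left(\left(-4\right) 2\right) = 12 + 6 \left(-8\right) = 12 - 48 = -36$)
$Q = -7$ ($Q = 1 - 8 = -7$)
$B = - \frac{13}{3}$ ($B = 4 + \frac{\left(-36 - 7\right) + 18}{3} = 4 + \frac{-43 + 18}{3} = 4 + \frac{1}{3} \left(-25\right) = 4 - \frac{25}{3} = - \frac{13}{3} \approx -4.3333$)
$G{\left(Z \right)} = \frac{13}{9}$ ($G{\left(Z \right)} = \left(- \frac{1}{3}\right) \left(- \frac{13}{3}\right) = \frac{13}{9}$)
$-1307 - G{\left(Y{\left(1 \right)} \right)} = -1307 - \frac{13}{9} = - \frac{11776}{9}$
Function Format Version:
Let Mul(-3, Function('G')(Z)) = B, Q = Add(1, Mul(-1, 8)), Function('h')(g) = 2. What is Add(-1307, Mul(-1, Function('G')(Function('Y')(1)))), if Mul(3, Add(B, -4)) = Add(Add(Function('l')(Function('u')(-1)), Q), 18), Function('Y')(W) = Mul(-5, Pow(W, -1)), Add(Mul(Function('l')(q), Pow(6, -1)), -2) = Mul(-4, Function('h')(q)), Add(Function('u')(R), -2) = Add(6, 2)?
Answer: Rational(-11776, 9) ≈ -1308.4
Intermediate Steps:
Function('u')(R) = 10 (Function('u')(R) = Add(2, Add(6, 2)) = Add(2, 8) = 10)
Function('l')(q) = -36 (Function('l')(q) = Add(12, Mul(6, Mul(-4, 2))) = Add(12, Mul(6, -8)) = Add(12, -48) = -36)
Q = -7 (Q = Add(1, -8) = -7)
B = Rational(-13, 3) (B = Add(4, Mul(Rational(1, 3), Add(Add(-36, -7), 18))) = Add(4, Mul(Rational(1, 3), Add(-43, 18))) = Add(4, Mul(Rational(1, 3), -25)) = Add(4, Rational(-25, 3)) = Rational(-13, 3) ≈ -4.3333)
Function('G')(Z) = Rational(13, 9) (Function('G')(Z) = Mul(Rational(-1, 3), Rational(-13, 3)) = Rational(13, 9))
Add(-1307, Mul(-1, Function('G')(Function('Y')(1)))) = Add(-1307, Mul(-1, Rational(13, 9))) = Add(-1307, Rational(-13, 9)) = Rational(-11776, 9)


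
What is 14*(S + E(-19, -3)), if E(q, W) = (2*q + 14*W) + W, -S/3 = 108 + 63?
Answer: -8344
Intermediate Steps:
S = -513 (S = -3*(108 + 63) = -3*171 = -513)
E(q, W) = 2*q + 15*W
14*(S + E(-19, -3)) = 14*(-513 + (2*(-19) + 15*(-3))) = 14*(-513 + (-38 - 45)) = 14*(-513 - 83) = 14*(-596) = -8344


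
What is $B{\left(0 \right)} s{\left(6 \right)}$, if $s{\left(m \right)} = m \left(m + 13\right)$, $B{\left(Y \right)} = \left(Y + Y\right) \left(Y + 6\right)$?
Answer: $0$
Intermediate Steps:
$B{\left(Y \right)} = 2 Y \left(6 + Y\right)$
$s{\left(m \right)} = m \left(13 + m\right)$
$B{\left(0 \right)} s{\left(6 \right)} = 2 \cdot 0 \left(6 + 0\right) 6 \left(13 + 6\right) = 2 \cdot 0 \cdot 6 \cdot 6 \cdot 19 = 0 \cdot 114 = 0$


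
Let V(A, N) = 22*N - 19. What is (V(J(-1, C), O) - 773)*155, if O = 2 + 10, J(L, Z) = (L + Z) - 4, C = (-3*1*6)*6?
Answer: -81840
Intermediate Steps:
C = -108 (C = -3*6*6 = -18*6 = -108)
J(L, Z) = -4 + L + Z
O = 12
V(A, N) = -19 + 22*N
(V(J(-1, C), O) - 773)*155 = ((-19 + 22*12) - 773)*155 = ((-19 + 264) - 773)*155 = (245 - 773)*155 = -528*155 = -81840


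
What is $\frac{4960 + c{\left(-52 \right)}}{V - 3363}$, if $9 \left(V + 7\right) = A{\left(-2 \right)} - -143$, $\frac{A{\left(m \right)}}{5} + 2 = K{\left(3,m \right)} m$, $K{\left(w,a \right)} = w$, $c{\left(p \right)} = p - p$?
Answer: $- \frac{44640}{30227} \approx -1.4768$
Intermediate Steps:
$c{\left(p \right)} = 0$
$A{\left(m \right)} = -10 + 15 m$ ($A{\left(m \right)} = -10 + 5 \cdot 3 m = -10 + 15 m$)
$V = \frac{40}{9}$ ($V = -7 + \frac{\left(-10 + 15 \left(-2\right)\right) - -143}{9} = -7 + \frac{\left(-10 - 30\right) + 143}{9} = -7 + \frac{-40 + 143}{9} = -7 + \frac{1}{9} \cdot 103 = -7 + \frac{103}{9} = \frac{40}{9} \approx 4.4444$)
$\frac{4960 + c{\left(-52 \right)}}{V - 3363} = \frac{4960 + 0}{\frac{40}{9} - 3363} = \frac{4960}{- \frac{30227}{9}} = 4960 \left(- \frac{9}{30227}\right) = - \frac{44640}{30227}$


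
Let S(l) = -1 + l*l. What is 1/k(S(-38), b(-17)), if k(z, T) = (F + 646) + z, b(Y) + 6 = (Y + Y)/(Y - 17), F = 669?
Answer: 1/2758 ≈ 0.00036258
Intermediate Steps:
S(l) = -1 + l²
b(Y) = -6 + 2*Y/(-17 + Y) (b(Y) = -6 + (Y + Y)/(Y - 17) = -6 + (2*Y)/(-17 + Y) = -6 + 2*Y/(-17 + Y))
k(z, T) = 1315 + z (k(z, T) = (669 + 646) + z = 1315 + z)
1/k(S(-38), b(-17)) = 1/(1315 + (-1 + (-38)²)) = 1/(1315 + (-1 + 1444)) = 1/(1315 + 1443) = 1/2758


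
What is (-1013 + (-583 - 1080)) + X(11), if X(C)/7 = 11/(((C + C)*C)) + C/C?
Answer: -58711/22 ≈ -2668.7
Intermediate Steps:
X(C) = 7 + 77/(2*C²) (X(C) = 7*(11/(((C + C)*C)) + C/C) = 7*(11/(((2*C)*C)) + 1) = 7*(11/((2*C²)) + 1) = 7*(11*(1/(2*C²)) + 1) = 7*(11/(2*C²) + 1) = 7*(1 + 11/(2*C²)) = 7 + 77/(2*C²))
(-1013 + (-583 - 1080)) + X(11) = (-1013 + (-583 - 1080)) + (7 + (77/2)/11²) = (-1013 - 1663) + (7 + (77/2)*(1/121)) = -2676 + (7 + 7/22) = -2676 + 161/22 = -58711/22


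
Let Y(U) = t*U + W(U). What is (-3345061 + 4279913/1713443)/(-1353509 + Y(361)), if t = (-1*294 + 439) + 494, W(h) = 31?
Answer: 5731567075110/1923852086957 ≈ 2.9792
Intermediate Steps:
t = 639 (t = (-294 + 439) + 494 = 145 + 494 = 639)
Y(U) = 31 + 639*U (Y(U) = 639*U + 31 = 31 + 639*U)
(-3345061 + 4279913/1713443)/(-1353509 + Y(361)) = (-3345061 + 4279913/1713443)/(-1353509 + (31 + 639*361)) = (-3345061 + 4279913*(1/1713443))/(-1353509 + (31 + 230679)) = (-3345061 + 4279913/1713443)/(-1353509 + 230710) = -5731567075110/1713443/(-1122799) = -5731567075110/1713443*(-1/1122799) = 5731567075110/1923852086957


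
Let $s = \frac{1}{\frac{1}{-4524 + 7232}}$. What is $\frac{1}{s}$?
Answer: $\frac{1}{2708} \approx 0.00036928$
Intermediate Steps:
$s = 2708$ ($s = \frac{1}{\frac{1}{2708}} = 2708$)
$\frac{1}{s} = \frac{1}{2708}$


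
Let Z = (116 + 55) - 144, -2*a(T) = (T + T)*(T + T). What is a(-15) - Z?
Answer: -477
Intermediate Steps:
a(T) = -2*T² (a(T) = -(T + T)*(T + T)/2 = -2*T*2*T/2 = -2*T²)
Z = 27 (Z = 171 - 144 = 27)
a(-15) - Z = -2*(-15)² - 1*27 = -2*225 - 27 = -450 - 27 = -477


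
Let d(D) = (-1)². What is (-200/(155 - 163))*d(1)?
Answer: 25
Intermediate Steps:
d(D) = 1
(-200/(155 - 163))*d(1) = (-200/(155 - 163))*1 = (-200/(-8))*1 = -⅛*(-200)*1 = 25*1 = 25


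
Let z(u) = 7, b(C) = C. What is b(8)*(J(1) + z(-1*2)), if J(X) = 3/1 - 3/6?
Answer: 76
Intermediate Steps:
J(X) = 5/2 (J(X) = 3*1 - 3*⅙ = 3 - ½ = 5/2)
b(8)*(J(1) + z(-1*2)) = 8*(5/2 + 7) = 8*(19/2) = 76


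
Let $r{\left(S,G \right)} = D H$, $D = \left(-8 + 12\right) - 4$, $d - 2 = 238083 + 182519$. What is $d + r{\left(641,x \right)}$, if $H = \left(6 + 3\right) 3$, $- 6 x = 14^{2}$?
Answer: $420604$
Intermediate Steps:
$d = 420604$ ($d = 2 + \left(238083 + 182519\right) = 2 + 420602 = 420604$)
$x = - \frac{98}{3}$ ($x = - \frac{14^{2}}{6} = \left(- \frac{1}{6}\right) 196 = - \frac{98}{3} \approx -32.667$)
$H = 27$ ($H = 9 \cdot 3 = 27$)
$D = 0$ ($D = 4 - 4 = 0$)
$r{\left(S,G \right)} = 0$ ($r{\left(S,G \right)} = 0 \cdot 27 = 0$)
$d + r{\left(641,x \right)} = 420604 + 0 = 420604$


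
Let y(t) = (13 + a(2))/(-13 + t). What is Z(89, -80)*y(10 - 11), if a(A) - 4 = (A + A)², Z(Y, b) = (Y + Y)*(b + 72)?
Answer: 23496/7 ≈ 3356.6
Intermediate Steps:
Z(Y, b) = 2*Y*(72 + b) (Z(Y, b) = (2*Y)*(72 + b) = 2*Y*(72 + b))
a(A) = 4 + 4*A² (a(A) = 4 + (A + A)² = 4 + (2*A)² = 4 + 4*A²)
y(t) = 33/(-13 + t) (y(t) = (13 + (4 + 4*2²))/(-13 + t) = (13 + (4 + 4*4))/(-13 + t) = (13 + (4 + 16))/(-13 + t) = (13 + 20)/(-13 + t) = 33/(-13 + t))
Z(89, -80)*y(10 - 11) = (2*89*(72 - 80))*(33/(-13 + (10 - 11))) = (2*89*(-8))*(33/(-13 - 1)) = -46992/(-14) = -46992*(-1)/14 = -1424*(-33/14) = 23496/7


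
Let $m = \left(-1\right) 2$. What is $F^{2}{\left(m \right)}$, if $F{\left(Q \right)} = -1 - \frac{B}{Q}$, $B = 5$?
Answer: $\frac{9}{4} \approx 2.25$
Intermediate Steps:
$m = -2$
$F{\left(Q \right)} = -1 - \frac{5}{Q}$
$F^{2}{\left(m \right)} = \left(\frac{-5 - -2}{-2}\right)^{2} = \left(- \frac{-5 + 2}{2}\right)^{2} = \left(\left(- \frac{1}{2}\right) \left(-3\right)\right)^{2} = \left(\frac{3}{2}\right)^{2} = \frac{9}{4}$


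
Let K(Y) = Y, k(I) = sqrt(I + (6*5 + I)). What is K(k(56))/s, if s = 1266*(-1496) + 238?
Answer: -sqrt(142)/1893698 ≈ -6.2926e-6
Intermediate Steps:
k(I) = sqrt(30 + 2*I) (k(I) = sqrt(I + (30 + I)) = sqrt(30 + 2*I))
s = -1893698 (s = -1893936 + 238 = -1893698)
K(k(56))/s = sqrt(30 + 2*56)/(-1893698) = sqrt(30 + 112)*(-1/1893698) = sqrt(142)*(-1/1893698) = -sqrt(142)/1893698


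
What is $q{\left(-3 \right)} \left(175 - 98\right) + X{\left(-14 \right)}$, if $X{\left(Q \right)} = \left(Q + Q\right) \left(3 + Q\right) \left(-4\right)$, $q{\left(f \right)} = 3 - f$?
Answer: $-770$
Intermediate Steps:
$X{\left(Q \right)} = - 8 Q \left(3 + Q\right)$ ($X{\left(Q \right)} = 2 Q \left(3 + Q\right) \left(-4\right) = - 8 Q \left(3 + Q\right)$)
$q{\left(-3 \right)} \left(175 - 98\right) + X{\left(-14 \right)} = \left(3 - -3\right) \left(175 - 98\right) - - 112 \left(3 - 14\right) = \left(3 + 3\right) 77 - \left(-112\right) \left(-11\right) = 6 \cdot 77 - 1232 = 462 - 1232 = -770$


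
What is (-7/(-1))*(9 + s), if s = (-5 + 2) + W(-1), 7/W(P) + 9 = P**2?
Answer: 287/8 ≈ 35.875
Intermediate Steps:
W(P) = 7/(-9 + P**2)
s = -31/8 (s = (-5 + 2) + 7/(-9 + (-1)**2) = -3 + 7/(-9 + 1) = -3 + 7/(-8) = -3 + 7*(-1/8) = -3 - 7/8 = -31/8 ≈ -3.8750)
(-7/(-1))*(9 + s) = (-7/(-1))*(9 - 31/8) = -7*(-1)*(41/8) = 7*(41/8) = 287/8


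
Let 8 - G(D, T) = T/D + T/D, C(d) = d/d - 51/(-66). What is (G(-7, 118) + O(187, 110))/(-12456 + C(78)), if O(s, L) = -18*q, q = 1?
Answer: -3652/1917951 ≈ -0.0019041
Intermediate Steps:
O(s, L) = -18 (O(s, L) = -18*1 = -18)
C(d) = 39/22 (C(d) = 1 - 51*(-1/66) = 1 + 17/22 = 39/22)
G(D, T) = 8 - 2*T/D (G(D, T) = 8 - (T/D + T/D) = 8 - 2*T/D)
(G(-7, 118) + O(187, 110))/(-12456 + C(78)) = ((8 - 2*118/(-7)) - 18)/(-12456 + 39/22) = ((8 - 2*118*(-⅐)) - 18)/(-273993/22) = ((8 + 236/7) - 18)*(-22/273993) = (292/7 - 18)*(-22/273993) = (166/7)*(-22/273993) = -3652/1917951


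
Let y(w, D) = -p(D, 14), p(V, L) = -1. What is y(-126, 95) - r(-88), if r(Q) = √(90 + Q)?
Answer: 1 - √2 ≈ -0.41421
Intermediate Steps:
y(w, D) = 1 (y(w, D) = -1*(-1) = 1)
y(-126, 95) - r(-88) = 1 - √(90 - 88) = 1 - √2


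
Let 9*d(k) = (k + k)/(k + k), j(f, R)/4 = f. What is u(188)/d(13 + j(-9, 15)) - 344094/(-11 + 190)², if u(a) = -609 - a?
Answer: -230174187/32041 ≈ -7183.7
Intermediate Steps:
j(f, R) = 4*f
d(k) = ⅑ (d(k) = ((k + k)/(k + k))/9 = ((2*k)/((2*k)))/9 = ((2*k)*(1/(2*k)))/9 = (⅑)*1 = ⅑)
u(188)/d(13 + j(-9, 15)) - 344094/(-11 + 190)² = (-609 - 1*188)/(⅑) - 344094/(-11 + 190)² = (-609 - 188)*9 - 344094/(179²) = -797*9 - 344094/32041 = -7173 - 344094*1/32041 = -7173 - 344094/32041 = -230174187/32041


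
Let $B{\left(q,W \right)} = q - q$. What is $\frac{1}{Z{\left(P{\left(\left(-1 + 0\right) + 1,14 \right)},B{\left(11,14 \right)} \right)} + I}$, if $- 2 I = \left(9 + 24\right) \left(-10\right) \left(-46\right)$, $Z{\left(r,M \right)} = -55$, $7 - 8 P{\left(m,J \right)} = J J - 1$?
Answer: $- \frac{1}{7645} \approx -0.0001308$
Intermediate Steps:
$B{\left(q,W \right)} = 0$
$P{\left(m,J \right)} = 1 - \frac{J^{2}}{8}$ ($P{\left(m,J \right)} = \frac{7}{8} - \frac{J J - 1}{8} = \frac{7}{8} - \frac{J^{2} - 1}{8} = \frac{7}{8} - \frac{-1 + J^{2}}{8} = \frac{7}{8} - \left(- \frac{1}{8} + \frac{J^{2}}{8}\right) = 1 - \frac{J^{2}}{8}$)
$I = -7590$ ($I = - \frac{\left(9 + 24\right) \left(-10\right) \left(-46\right)}{2} = - \frac{33 \left(-10\right) \left(-46\right)}{2} = - \frac{\left(-330\right) \left(-46\right)}{2} = \left(- \frac{1}{2}\right) 15180 = -7590$)
$\frac{1}{Z{\left(P{\left(\left(-1 + 0\right) + 1,14 \right)},B{\left(11,14 \right)} \right)} + I} = \frac{1}{-55 - 7590} = \frac{1}{-7645} = - \frac{1}{7645}$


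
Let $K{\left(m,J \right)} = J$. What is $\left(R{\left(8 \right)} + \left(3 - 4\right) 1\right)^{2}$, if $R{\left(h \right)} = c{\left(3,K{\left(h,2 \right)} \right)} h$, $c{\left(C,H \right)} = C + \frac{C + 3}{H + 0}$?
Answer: $2209$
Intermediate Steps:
$c{\left(C,H \right)} = C + \frac{3 + C}{H}$
$R{\left(h \right)} = 6 h$ ($R{\left(h \right)} = \frac{3 + 3 + 3 \cdot 2}{2} h = \frac{3 + 3 + 6}{2} h = \frac{1}{2} \cdot 12 h = 6 h$)
$\left(R{\left(8 \right)} + \left(3 - 4\right) 1\right)^{2} = \left(6 \cdot 8 + \left(3 - 4\right) 1\right)^{2} = \left(48 - 1\right)^{2} = 47^{2} = 2209$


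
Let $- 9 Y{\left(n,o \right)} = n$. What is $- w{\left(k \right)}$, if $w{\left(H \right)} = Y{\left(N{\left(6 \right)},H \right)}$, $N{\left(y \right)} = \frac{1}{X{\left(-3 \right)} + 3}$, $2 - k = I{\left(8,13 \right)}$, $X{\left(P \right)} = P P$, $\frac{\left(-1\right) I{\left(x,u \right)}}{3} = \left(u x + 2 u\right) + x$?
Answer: $\frac{1}{108} \approx 0.0092593$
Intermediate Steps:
$I{\left(x,u \right)} = - 6 u - 3 x - 3 u x$ ($I{\left(x,u \right)} = - 3 \left(\left(u x + 2 u\right) + x\right) = - 3 \left(\left(2 u + u x\right) + x\right) = - 3 \left(x + 2 u + u x\right) = - 6 u - 3 x - 3 u x$)
$X{\left(P \right)} = P^{2}$
$k = 416$ ($k = 2 - \left(\left(-6\right) 13 - 24 - 39 \cdot 8\right) = 2 - \left(-78 - 24 - 312\right) = 2 - -414 = 2 + 414 = 416$)
$N{\left(y \right)} = \frac{1}{12}$ ($N{\left(y \right)} = \frac{1}{\left(-3\right)^{2} + 3} = \frac{1}{9 + 3} = \frac{1}{12}$)
$Y{\left(n,o \right)} = - \frac{n}{9}$
$w{\left(H \right)} = - \frac{1}{108}$ ($w{\left(H \right)} = \left(- \frac{1}{9}\right) \frac{1}{12} = - \frac{1}{108}$)
$- w{\left(k \right)} = \left(-1\right) \left(- \frac{1}{108}\right) = \frac{1}{108}$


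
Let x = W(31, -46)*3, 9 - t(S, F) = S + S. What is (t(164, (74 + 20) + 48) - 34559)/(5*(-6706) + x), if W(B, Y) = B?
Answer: 34878/33437 ≈ 1.0431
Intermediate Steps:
t(S, F) = 9 - 2*S (t(S, F) = 9 - (S + S) = 9 - 2*S)
x = 93 (x = 31*3 = 93)
(t(164, (74 + 20) + 48) - 34559)/(5*(-6706) + x) = ((9 - 2*164) - 34559)/(5*(-6706) + 93) = ((9 - 328) - 34559)/(-33530 + 93) = (-319 - 34559)/(-33437) = -34878*(-1/33437) = 34878/33437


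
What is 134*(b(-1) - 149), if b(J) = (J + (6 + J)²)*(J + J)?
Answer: -26398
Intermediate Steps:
b(J) = 2*J*(J + (6 + J)²) (b(J) = (J + (6 + J)²)*(2*J) = 2*J*(J + (6 + J)²))
134*(b(-1) - 149) = 134*(2*(-1)*(-1 + (6 - 1)²) - 149) = 134*(2*(-1)*(-1 + 5²) - 149) = 134*(2*(-1)*(-1 + 25) - 149) = 134*(2*(-1)*24 - 149) = 134*(-48 - 149) = 134*(-197) = -26398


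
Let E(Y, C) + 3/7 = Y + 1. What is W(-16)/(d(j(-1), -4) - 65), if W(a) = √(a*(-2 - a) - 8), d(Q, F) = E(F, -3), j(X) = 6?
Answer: -14*I*√58/479 ≈ -0.22259*I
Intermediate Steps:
E(Y, C) = 4/7 + Y (E(Y, C) = -3/7 + (Y + 1) = -3/7 + (1 + Y) = 4/7 + Y)
d(Q, F) = 4/7 + F
W(a) = √(-8 + a*(-2 - a))
W(-16)/(d(j(-1), -4) - 65) = √(-8 - 1*(-16)² - 2*(-16))/((4/7 - 4) - 65) = √(-8 - 1*256 + 32)/(-24/7 - 65) = √(-8 - 256 + 32)/(-479/7) = -14*I*√58/479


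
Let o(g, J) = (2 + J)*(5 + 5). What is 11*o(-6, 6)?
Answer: 880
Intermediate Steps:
o(g, J) = 20 + 10*J (o(g, J) = (2 + J)*10 = 20 + 10*J)
11*o(-6, 6) = 11*(20 + 10*6) = 11*(20 + 60) = 11*80 = 880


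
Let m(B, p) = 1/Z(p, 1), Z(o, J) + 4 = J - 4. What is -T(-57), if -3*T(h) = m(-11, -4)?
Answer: -1/21 ≈ -0.047619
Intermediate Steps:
Z(o, J) = -8 + J (Z(o, J) = -4 + (J - 4) = -4 + (-4 + J) = -8 + J)
m(B, p) = -⅐ (m(B, p) = 1/(-8 + 1) = 1/(-7) = -⅐)
T(h) = 1/21 (T(h) = -⅓*(-⅐) = 1/21)
-T(-57) = -1*1/21 = -1/21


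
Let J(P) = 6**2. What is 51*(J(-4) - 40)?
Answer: -204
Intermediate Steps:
J(P) = 36
51*(J(-4) - 40) = 51*(36 - 40) = 51*(-4) = -204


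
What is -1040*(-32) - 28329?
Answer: 4951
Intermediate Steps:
-1040*(-32) - 28329 = 33280 - 28329 = 4951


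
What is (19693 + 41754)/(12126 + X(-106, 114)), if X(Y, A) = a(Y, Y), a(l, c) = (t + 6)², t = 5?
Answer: 61447/12247 ≈ 5.0173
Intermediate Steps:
a(l, c) = 121 (a(l, c) = (5 + 6)² = 11² = 121)
X(Y, A) = 121
(19693 + 41754)/(12126 + X(-106, 114)) = (19693 + 41754)/(12126 + 121) = 61447/12247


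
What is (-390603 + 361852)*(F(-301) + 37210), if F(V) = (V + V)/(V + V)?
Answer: -1069853461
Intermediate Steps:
F(V) = 1 (F(V) = (2*V)/((2*V)) = (2*V)*(1/(2*V)) = 1)
(-390603 + 361852)*(F(-301) + 37210) = (-390603 + 361852)*(1 + 37210) = -28751*37211 = -1069853461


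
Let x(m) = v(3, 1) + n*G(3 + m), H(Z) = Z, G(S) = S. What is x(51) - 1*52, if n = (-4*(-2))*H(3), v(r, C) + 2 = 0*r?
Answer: 1242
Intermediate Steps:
v(r, C) = -2 (v(r, C) = -2 + 0*r = -2 + 0 = -2)
n = 24 (n = -4*(-2)*3 = 8*3 = 24)
x(m) = 70 + 24*m (x(m) = -2 + 24*(3 + m) = -2 + (72 + 24*m) = 70 + 24*m)
x(51) - 1*52 = (70 + 24*51) - 1*52 = (70 + 1224) - 52 = 1294 - 52 = 1242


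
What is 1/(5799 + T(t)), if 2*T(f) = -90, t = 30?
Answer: 1/5754 ≈ 0.00017379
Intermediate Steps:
T(f) = -45 (T(f) = (½)*(-90) = -45)
1/(5799 + T(t)) = 1/(5799 - 45) = 1/5754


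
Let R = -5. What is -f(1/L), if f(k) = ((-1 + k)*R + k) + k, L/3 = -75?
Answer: -376/75 ≈ -5.0133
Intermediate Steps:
L = -225 (L = 3*(-75) = -225)
f(k) = 5 - 3*k (f(k) = ((-1 + k)*(-5) + k) + k = ((5 - 5*k) + k) + k = (5 - 4*k) + k = 5 - 3*k)
-f(1/L) = -(5 - 3/(-225)) = -(5 - 3*(-1/225)) = -(5 + 1/75) = -1*376/75 = -376/75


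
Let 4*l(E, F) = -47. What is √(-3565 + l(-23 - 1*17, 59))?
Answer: I*√14307/2 ≈ 59.806*I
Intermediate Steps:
l(E, F) = -47/4 (l(E, F) = (¼)*(-47) = -47/4)
√(-3565 + l(-23 - 1*17, 59)) = √(-3565 - 47/4) = √(-14307/4) = I*√14307/2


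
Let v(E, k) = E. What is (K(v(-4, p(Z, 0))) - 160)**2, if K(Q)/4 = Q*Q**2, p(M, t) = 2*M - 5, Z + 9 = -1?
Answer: 173056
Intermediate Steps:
Z = -10 (Z = -9 - 1 = -10)
p(M, t) = -5 + 2*M
K(Q) = 4*Q**3 (K(Q) = 4*(Q*Q**2) = 4*Q**3)
(K(v(-4, p(Z, 0))) - 160)**2 = (4*(-4)**3 - 160)**2 = (4*(-64) - 160)**2 = (-256 - 160)**2 = (-416)**2 = 173056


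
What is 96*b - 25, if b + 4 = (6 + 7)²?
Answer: 15815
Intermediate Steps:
b = 165 (b = -4 + (6 + 7)² = -4 + 13² = -4 + 169 = 165)
96*b - 25 = 96*165 - 25 = 15840 - 25 = 15815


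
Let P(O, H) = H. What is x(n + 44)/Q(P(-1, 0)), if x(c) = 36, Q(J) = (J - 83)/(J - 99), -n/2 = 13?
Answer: 3564/83 ≈ 42.940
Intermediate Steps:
n = -26 (n = -2*13 = -26)
Q(J) = (-83 + J)/(-99 + J)
x(n + 44)/Q(P(-1, 0)) = 36/(((-83 + 0)/(-99 + 0))) = 36/((-83/(-99))) = 36/((-1/99*(-83))) = 36/(83/99) = 36*(99/83) = 3564/83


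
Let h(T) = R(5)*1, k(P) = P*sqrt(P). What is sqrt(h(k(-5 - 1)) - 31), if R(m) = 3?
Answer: 2*I*sqrt(7) ≈ 5.2915*I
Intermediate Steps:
k(P) = P**(3/2)
h(T) = 3 (h(T) = 3*1 = 3)
sqrt(h(k(-5 - 1)) - 31) = sqrt(3 - 31) = sqrt(-28) = 2*I*sqrt(7)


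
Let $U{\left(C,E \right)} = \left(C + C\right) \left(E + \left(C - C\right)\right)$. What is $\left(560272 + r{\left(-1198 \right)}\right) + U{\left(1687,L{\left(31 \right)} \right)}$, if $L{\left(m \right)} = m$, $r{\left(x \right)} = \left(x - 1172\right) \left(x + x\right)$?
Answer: $6343386$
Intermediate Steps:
$r{\left(x \right)} = 2 x \left(-1172 + x\right)$ ($r{\left(x \right)} = \left(-1172 + x\right) 2 x = 2 x \left(-1172 + x\right)$)
$U{\left(C,E \right)} = 2 C E$ ($U{\left(C,E \right)} = 2 C \left(E + 0\right) = 2 C E$)
$\left(560272 + r{\left(-1198 \right)}\right) + U{\left(1687,L{\left(31 \right)} \right)} = \left(560272 + 2 \left(-1198\right) \left(-1172 - 1198\right)\right) + 2 \cdot 1687 \cdot 31 = \left(560272 + 2 \left(-1198\right) \left(-2370\right)\right) + 104594 = \left(560272 + 5678520\right) + 104594 = 6238792 + 104594 = 6343386$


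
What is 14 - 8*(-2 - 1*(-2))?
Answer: 14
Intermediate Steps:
14 - 8*(-2 - 1*(-2)) = 14 - 8*(-2 + 2) = 14 - 8*0 = 14 + 0 = 14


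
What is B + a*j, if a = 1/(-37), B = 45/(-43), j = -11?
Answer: -1192/1591 ≈ -0.74921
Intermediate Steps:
B = -45/43 (B = 45*(-1/43) = -45/43 ≈ -1.0465)
a = -1/37 ≈ -0.027027
B + a*j = -45/43 - 1/37*(-11) = -45/43 + 11/37 = -1192/1591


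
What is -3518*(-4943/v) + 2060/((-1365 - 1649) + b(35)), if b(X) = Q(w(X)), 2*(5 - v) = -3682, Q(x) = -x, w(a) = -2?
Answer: 6546661616/695019 ≈ 9419.4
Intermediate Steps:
v = 1846 (v = 5 - 1/2*(-3682) = 5 + 1841 = 1846)
b(X) = 2 (b(X) = -1*(-2) = 2)
-3518*(-4943/v) + 2060/((-1365 - 1649) + b(35)) = -3518/(1846/(-4943)) + 2060/((-1365 - 1649) + 2) = -3518/(1846*(-1/4943)) + 2060/(-3014 + 2) = -3518/(-1846/4943) + 2060/(-3012) = -3518*(-4943/1846) + 2060*(-1/3012) = 8694737/923 - 515/753 = 6546661616/695019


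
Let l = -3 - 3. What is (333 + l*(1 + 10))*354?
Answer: 94518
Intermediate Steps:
l = -6
(333 + l*(1 + 10))*354 = (333 - 6*(1 + 10))*354 = (333 - 6*11)*354 = (333 - 66)*354 = 267*354 = 94518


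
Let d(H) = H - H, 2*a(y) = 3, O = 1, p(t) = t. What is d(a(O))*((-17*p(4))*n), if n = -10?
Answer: 0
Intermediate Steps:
a(y) = 3/2 (a(y) = (½)*3 = 3/2)
d(H) = 0
d(a(O))*((-17*p(4))*n) = 0*(-17*4*(-10)) = 0*(-68*(-10)) = 0*680 = 0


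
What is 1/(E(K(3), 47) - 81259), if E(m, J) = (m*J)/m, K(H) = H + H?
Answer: -1/81212 ≈ -1.2313e-5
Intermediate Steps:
K(H) = 2*H
E(m, J) = J (E(m, J) = (J*m)/m = J)
1/(E(K(3), 47) - 81259) = 1/(47 - 81259) = 1/(-81212) = -1/81212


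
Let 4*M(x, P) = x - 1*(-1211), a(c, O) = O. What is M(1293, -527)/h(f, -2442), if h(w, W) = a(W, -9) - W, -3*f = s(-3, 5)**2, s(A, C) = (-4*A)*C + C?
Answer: 626/2433 ≈ 0.25730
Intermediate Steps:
M(x, P) = 1211/4 + x/4 (M(x, P) = (x - 1*(-1211))/4 = (x + 1211)/4 = (1211 + x)/4 = 1211/4 + x/4)
s(A, C) = C - 4*A*C (s(A, C) = -4*A*C + C = C - 4*A*C)
f = -4225/3 (f = -25*(1 - 4*(-3))**2/3 = -25*(1 + 12)**2/3 = -(5*13)**2/3 = -1/3*65**2 = -1/3*4225 = -4225/3 ≈ -1408.3)
h(w, W) = -9 - W
M(1293, -527)/h(f, -2442) = (1211/4 + (1/4)*1293)/(-9 - 1*(-2442)) = (1211/4 + 1293/4)/(-9 + 2442) = 626/2433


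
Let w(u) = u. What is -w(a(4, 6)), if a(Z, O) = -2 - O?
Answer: 8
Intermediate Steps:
-w(a(4, 6)) = -(-2 - 1*6) = -(-2 - 6) = -1*(-8) = 8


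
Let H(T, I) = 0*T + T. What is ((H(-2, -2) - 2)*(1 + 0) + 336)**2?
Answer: 110224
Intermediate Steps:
H(T, I) = T (H(T, I) = 0 + T = T)
((H(-2, -2) - 2)*(1 + 0) + 336)**2 = ((-2 - 2)*(1 + 0) + 336)**2 = (-4*1 + 336)**2 = (-4 + 336)**2 = 332**2 = 110224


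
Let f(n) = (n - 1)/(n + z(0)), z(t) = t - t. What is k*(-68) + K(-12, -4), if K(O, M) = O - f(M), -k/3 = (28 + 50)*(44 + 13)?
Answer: 3627883/4 ≈ 9.0697e+5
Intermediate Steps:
z(t) = 0
f(n) = (-1 + n)/n (f(n) = (n - 1)/(n + 0) = (-1 + n)/n)
k = -13338 (k = -3*(28 + 50)*(44 + 13) = -234*57 = -3*4446 = -13338)
K(O, M) = O - (-1 + M)/M
k*(-68) + K(-12, -4) = -13338*(-68) + (-1 - 12 + 1/(-4)) = 906984 + (-1 - 12 - 1/4) = 906984 - 53/4 = 3627883/4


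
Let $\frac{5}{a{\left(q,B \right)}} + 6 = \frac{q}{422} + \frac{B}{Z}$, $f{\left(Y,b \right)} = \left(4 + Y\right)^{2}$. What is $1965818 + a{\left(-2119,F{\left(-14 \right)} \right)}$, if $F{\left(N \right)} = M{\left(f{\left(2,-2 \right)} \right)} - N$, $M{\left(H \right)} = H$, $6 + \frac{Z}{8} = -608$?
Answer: $\frac{11237995066974}{5716703} \approx 1.9658 \cdot 10^{6}$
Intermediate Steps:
$Z = -4912$ ($Z = -48 + 8 \left(-608\right) = -48 - 4864 = -4912$)
$F{\left(N \right)} = 36 - N$ ($F{\left(N \right)} = \left(4 + 2\right)^{2} - N = 6^{2} - N = 36 - N$)
$a{\left(q,B \right)} = \frac{5}{-6 - \frac{B}{4912} + \frac{q}{422}}$ ($a{\left(q,B \right)} = \frac{5}{-6 + \left(\frac{q}{422} + \frac{B}{-4912}\right)} = \frac{5}{-6 + \left(q \frac{1}{422} + B \left(- \frac{1}{4912}\right)\right)} = \frac{5}{-6 - \left(- \frac{q}{422} + \frac{B}{4912}\right)} = \frac{5}{-6 - \frac{B}{4912} + \frac{q}{422}}$)
$1965818 + a{\left(-2119,F{\left(-14 \right)} \right)} = 1965818 + \frac{5182160}{-6218592 - 211 \left(36 - -14\right) + 2456 \left(-2119\right)} = 1965818 + \frac{5182160}{-6218592 - 211 \left(36 + 14\right) - 5204264} = 1965818 + \frac{5182160}{-6218592 - 10550 - 5204264} = 1965818 + \frac{5182160}{-11433406} = 1965818 + 5182160 \left(- \frac{1}{11433406}\right) = 1965818 - \frac{2591080}{5716703} = \frac{11237995066974}{5716703}$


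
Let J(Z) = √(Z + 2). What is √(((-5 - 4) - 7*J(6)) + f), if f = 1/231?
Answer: √(-480018 - 747054*√2)/231 ≈ 5.3661*I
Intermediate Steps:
J(Z) = √(2 + Z)
f = 1/231 ≈ 0.0043290
√(((-5 - 4) - 7*J(6)) + f) = √(((-5 - 4) - 7*√(2 + 6)) + 1/231) = √((-9 - 14*√2) + 1/231) = √(-2078/231 - 14*√2)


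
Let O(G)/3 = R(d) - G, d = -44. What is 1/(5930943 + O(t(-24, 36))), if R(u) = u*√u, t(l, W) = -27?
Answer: 11233/66623194044 + I*√11/133246388088 ≈ 1.686e-7 + 2.4891e-11*I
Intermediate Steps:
R(u) = u^(3/2)
O(G) = -3*G - 264*I*√11 (O(G) = 3*((-44)^(3/2) - G) = 3*(-88*I*√11 - G) = 3*(-G - 88*I*√11) = -3*G - 264*I*√11)
1/(5930943 + O(t(-24, 36))) = 1/(5930943 + (-3*(-27) - 264*I*√11)) = 1/(5930943 + (81 - 264*I*√11)) = 1/(5931024 - 264*I*√11)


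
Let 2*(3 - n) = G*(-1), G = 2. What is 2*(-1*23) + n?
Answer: -42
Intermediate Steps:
n = 4 (n = 3 - (-1) = 3 - ½*(-2) = 3 + 1 = 4)
2*(-1*23) + n = 2*(-1*23) + 4 = 2*(-23) + 4 = -46 + 4 = -42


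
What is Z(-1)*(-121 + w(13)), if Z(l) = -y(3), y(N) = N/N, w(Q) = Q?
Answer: 108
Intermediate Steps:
y(N) = 1
Z(l) = -1 (Z(l) = -1*1 = -1)
Z(-1)*(-121 + w(13)) = -(-121 + 13) = -1*(-108) = 108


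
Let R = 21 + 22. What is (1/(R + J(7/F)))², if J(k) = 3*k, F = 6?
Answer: 4/8649 ≈ 0.00046248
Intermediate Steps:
R = 43
(1/(R + J(7/F)))² = (1/(43 + 3*(7/6)))² = (1/(43 + 7/2))² = (1/(93/2))² = (2/93)² = 4/8649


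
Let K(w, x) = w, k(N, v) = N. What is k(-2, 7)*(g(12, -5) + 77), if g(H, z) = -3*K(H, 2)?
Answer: -82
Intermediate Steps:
g(H, z) = -3*H
k(-2, 7)*(g(12, -5) + 77) = -2*(-3*12 + 77) = -2*(-36 + 77) = -2*41 = -82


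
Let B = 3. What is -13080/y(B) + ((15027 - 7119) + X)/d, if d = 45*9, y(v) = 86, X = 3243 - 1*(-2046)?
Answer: -693743/5805 ≈ -119.51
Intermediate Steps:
X = 5289 (X = 3243 + 2046 = 5289)
d = 405
-13080/y(B) + ((15027 - 7119) + X)/d = -13080/86 + ((15027 - 7119) + 5289)/405 = -13080*1/86 + (7908 + 5289)*(1/405) = -6540/43 + 13197*(1/405) = -6540/43 + 4399/135 = -693743/5805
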